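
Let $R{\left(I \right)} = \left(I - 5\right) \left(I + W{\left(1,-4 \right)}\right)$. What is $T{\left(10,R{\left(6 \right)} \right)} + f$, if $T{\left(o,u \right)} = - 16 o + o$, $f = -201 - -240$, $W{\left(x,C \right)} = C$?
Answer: $-111$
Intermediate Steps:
$f = 39$ ($f = -201 + 240 = 39$)
$R{\left(I \right)} = \left(-5 + I\right) \left(-4 + I\right)$ ($R{\left(I \right)} = \left(I - 5\right) \left(I - 4\right) = \left(-5 + I\right) \left(-4 + I\right)$)
$T{\left(o,u \right)} = - 15 o$
$T{\left(10,R{\left(6 \right)} \right)} + f = \left(-15\right) 10 + 39 = -150 + 39 = -111$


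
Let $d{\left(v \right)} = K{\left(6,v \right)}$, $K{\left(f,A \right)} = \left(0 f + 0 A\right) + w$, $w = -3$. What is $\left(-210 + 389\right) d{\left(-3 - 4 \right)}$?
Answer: $-537$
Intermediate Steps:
$K{\left(f,A \right)} = -3$ ($K{\left(f,A \right)} = \left(0 f + 0 A\right) - 3 = \left(0 + 0\right) - 3 = 0 - 3 = -3$)
$d{\left(v \right)} = -3$
$\left(-210 + 389\right) d{\left(-3 - 4 \right)} = \left(-210 + 389\right) \left(-3\right) = 179 \left(-3\right) = -537$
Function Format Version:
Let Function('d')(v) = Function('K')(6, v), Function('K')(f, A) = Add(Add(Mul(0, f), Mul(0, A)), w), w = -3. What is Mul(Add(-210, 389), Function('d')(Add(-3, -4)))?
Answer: -537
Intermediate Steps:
Function('K')(f, A) = -3 (Function('K')(f, A) = Add(Add(Mul(0, f), Mul(0, A)), -3) = Add(Add(0, 0), -3) = Add(0, -3) = -3)
Function('d')(v) = -3
Mul(Add(-210, 389), Function('d')(Add(-3, -4))) = Mul(Add(-210, 389), -3) = Mul(179, -3) = -537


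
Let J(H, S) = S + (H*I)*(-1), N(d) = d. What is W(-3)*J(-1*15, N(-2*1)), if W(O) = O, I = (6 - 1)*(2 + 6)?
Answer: -1794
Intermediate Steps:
I = 40 (I = 5*8 = 40)
J(H, S) = S - 40*H (J(H, S) = S + (H*40)*(-1) = S + (40*H)*(-1) = S - 40*H)
W(-3)*J(-1*15, N(-2*1)) = -3*(-2*1 - (-40)*15) = -3*(-2 - 40*(-15)) = -3*(-2 + 600) = -3*598 = -1794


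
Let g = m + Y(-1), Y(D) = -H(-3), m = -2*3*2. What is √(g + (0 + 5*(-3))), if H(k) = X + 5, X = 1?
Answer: I*√33 ≈ 5.7446*I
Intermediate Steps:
H(k) = 6 (H(k) = 1 + 5 = 6)
m = -12 (m = -6*2 = -12)
Y(D) = -6 (Y(D) = -1*6 = -6)
g = -18 (g = -12 - 6 = -18)
√(g + (0 + 5*(-3))) = √(-18 + (0 + 5*(-3))) = √(-18 + (0 - 15)) = √(-18 - 15) = √(-33) = I*√33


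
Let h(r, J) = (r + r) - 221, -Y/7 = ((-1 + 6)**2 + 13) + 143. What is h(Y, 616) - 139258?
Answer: -142013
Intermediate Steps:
Y = -1267 (Y = -7*(((-1 + 6)**2 + 13) + 143) = -7*((5**2 + 13) + 143) = -7*((25 + 13) + 143) = -7*(38 + 143) = -7*181 = -1267)
h(r, J) = -221 + 2*r (h(r, J) = 2*r - 221 = -221 + 2*r)
h(Y, 616) - 139258 = (-221 + 2*(-1267)) - 139258 = (-221 - 2534) - 139258 = -2755 - 139258 = -142013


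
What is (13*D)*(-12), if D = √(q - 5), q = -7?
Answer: -312*I*√3 ≈ -540.4*I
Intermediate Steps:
D = 2*I*√3 (D = √(-7 - 5) = √(-12) = 2*I*√3 ≈ 3.4641*I)
(13*D)*(-12) = (13*(2*I*√3))*(-12) = (26*I*√3)*(-12) = -312*I*√3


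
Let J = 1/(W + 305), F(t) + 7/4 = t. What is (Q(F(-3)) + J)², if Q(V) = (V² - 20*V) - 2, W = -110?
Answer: 130011446041/9734400 ≈ 13356.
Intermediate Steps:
F(t) = -7/4 + t
Q(V) = -2 + V² - 20*V
J = 1/195 (J = 1/(-110 + 305) = 1/195 ≈ 0.0051282)
(Q(F(-3)) + J)² = ((-2 + (-7/4 - 3)² - 20*(-7/4 - 3)) + 1/195)² = ((-2 + (-19/4)² - 20*(-19/4)) + 1/195)² = ((-2 + 361/16 + 95) + 1/195)² = (1849/16 + 1/195)² = (360571/3120)² = 130011446041/9734400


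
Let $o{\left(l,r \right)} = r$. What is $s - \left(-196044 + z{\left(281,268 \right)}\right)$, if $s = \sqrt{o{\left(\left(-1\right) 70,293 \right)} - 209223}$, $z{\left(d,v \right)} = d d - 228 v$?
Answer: $178187 + i \sqrt{208930} \approx 1.7819 \cdot 10^{5} + 457.09 i$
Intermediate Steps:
$z{\left(d,v \right)} = d^{2} - 228 v$
$s = i \sqrt{208930}$ ($s = \sqrt{293 - 209223} = \sqrt{-208930} = i \sqrt{208930} \approx 457.09 i$)
$s - \left(-196044 + z{\left(281,268 \right)}\right) = i \sqrt{208930} - \left(-196044 + \left(281^{2} - 61104\right)\right) = i \sqrt{208930} - \left(-196044 + \left(78961 - 61104\right)\right) = i \sqrt{208930} - \left(-196044 + 17857\right) = i \sqrt{208930} - -178187 = i \sqrt{208930} + 178187 = 178187 + i \sqrt{208930}$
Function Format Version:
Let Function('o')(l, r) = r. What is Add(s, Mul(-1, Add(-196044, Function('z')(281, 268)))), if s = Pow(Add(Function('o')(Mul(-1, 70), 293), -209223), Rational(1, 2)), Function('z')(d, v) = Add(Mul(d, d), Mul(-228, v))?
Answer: Add(178187, Mul(I, Pow(208930, Rational(1, 2)))) ≈ Add(1.7819e+5, Mul(457.09, I))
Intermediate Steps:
Function('z')(d, v) = Add(Pow(d, 2), Mul(-228, v))
s = Mul(I, Pow(208930, Rational(1, 2))) (s = Pow(Add(293, -209223), Rational(1, 2)) = Pow(-208930, Rational(1, 2)) = Mul(I, Pow(208930, Rational(1, 2))) ≈ Mul(457.09, I))
Add(s, Mul(-1, Add(-196044, Function('z')(281, 268)))) = Add(Mul(I, Pow(208930, Rational(1, 2))), Mul(-1, Add(-196044, Add(Pow(281, 2), Mul(-228, 268))))) = Add(Mul(I, Pow(208930, Rational(1, 2))), Mul(-1, Add(-196044, Add(78961, -61104)))) = Add(Mul(I, Pow(208930, Rational(1, 2))), Mul(-1, Add(-196044, 17857))) = Add(Mul(I, Pow(208930, Rational(1, 2))), Mul(-1, -178187)) = Add(Mul(I, Pow(208930, Rational(1, 2))), 178187) = Add(178187, Mul(I, Pow(208930, Rational(1, 2))))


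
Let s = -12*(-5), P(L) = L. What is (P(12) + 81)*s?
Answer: 5580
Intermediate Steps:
s = 60
(P(12) + 81)*s = (12 + 81)*60 = 93*60 = 5580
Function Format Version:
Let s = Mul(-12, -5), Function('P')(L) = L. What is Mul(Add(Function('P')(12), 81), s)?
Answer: 5580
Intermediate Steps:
s = 60
Mul(Add(Function('P')(12), 81), s) = Mul(Add(12, 81), 60) = Mul(93, 60) = 5580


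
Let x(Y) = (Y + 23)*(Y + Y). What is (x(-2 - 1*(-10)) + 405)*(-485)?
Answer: -436985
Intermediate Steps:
x(Y) = 2*Y*(23 + Y) (x(Y) = (23 + Y)*(2*Y) = 2*Y*(23 + Y))
(x(-2 - 1*(-10)) + 405)*(-485) = (2*(-2 - 1*(-10))*(23 + (-2 - 1*(-10))) + 405)*(-485) = (2*(-2 + 10)*(23 + (-2 + 10)) + 405)*(-485) = (2*8*(23 + 8) + 405)*(-485) = (2*8*31 + 405)*(-485) = (496 + 405)*(-485) = 901*(-485) = -436985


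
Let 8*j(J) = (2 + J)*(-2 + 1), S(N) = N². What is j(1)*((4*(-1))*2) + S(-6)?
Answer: 39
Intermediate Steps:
j(J) = -¼ - J/8 (j(J) = ((2 + J)*(-2 + 1))/8 = ((2 + J)*(-1))/8 = (-2 - J)/8 = -¼ - J/8)
j(1)*((4*(-1))*2) + S(-6) = (-¼ - ⅛*1)*((4*(-1))*2) + (-6)² = (-¼ - ⅛)*(-4*2) + 36 = -3/8*(-8) + 36 = 3 + 36 = 39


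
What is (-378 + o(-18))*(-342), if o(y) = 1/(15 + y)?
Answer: 129390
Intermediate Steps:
(-378 + o(-18))*(-342) = (-378 + 1/(15 - 18))*(-342) = (-378 + 1/(-3))*(-342) = (-378 - ⅓)*(-342) = -1135/3*(-342) = 129390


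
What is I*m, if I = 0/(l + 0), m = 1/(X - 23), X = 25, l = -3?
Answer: 0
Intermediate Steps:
m = 1/2 (m = 1/(25 - 23) = 1/2 ≈ 0.50000)
I = 0 (I = 0/(-3 + 0) = 0/(-3) = -1/3*0 = 0)
I*m = 0*(1/2) = 0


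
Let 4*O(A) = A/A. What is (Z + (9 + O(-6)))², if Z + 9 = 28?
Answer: 12769/16 ≈ 798.06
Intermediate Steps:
Z = 19 (Z = -9 + 28 = 19)
O(A) = ¼ (O(A) = (A/A)/4 = (¼)*1 = ¼)
(Z + (9 + O(-6)))² = (19 + (9 + ¼))² = (19 + 37/4)² = (113/4)² = 12769/16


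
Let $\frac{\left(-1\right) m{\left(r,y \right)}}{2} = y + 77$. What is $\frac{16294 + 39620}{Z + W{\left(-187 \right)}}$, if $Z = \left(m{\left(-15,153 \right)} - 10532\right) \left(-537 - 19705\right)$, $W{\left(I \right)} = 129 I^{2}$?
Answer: $\frac{18638}{75670355} \approx 0.00024631$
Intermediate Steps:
$m{\left(r,y \right)} = -154 - 2 y$ ($m{\left(r,y \right)} = - 2 \left(y + 77\right) = - 2 \left(77 + y\right) = -154 - 2 y$)
$Z = 222500064$ ($Z = \left(\left(-154 - 306\right) - 10532\right) \left(-537 - 19705\right) = \left(\left(-154 - 306\right) - 10532\right) \left(-20242\right) = \left(-460 - 10532\right) \left(-20242\right) = \left(-10992\right) \left(-20242\right) = 222500064$)
$\frac{16294 + 39620}{Z + W{\left(-187 \right)}} = \frac{16294 + 39620}{222500064 + 129 \left(-187\right)^{2}} = \frac{55914}{222500064 + 129 \cdot 34969} = \frac{55914}{222500064 + 4511001} = \frac{55914}{227011065} = 55914 \cdot \frac{1}{227011065} = \frac{18638}{75670355}$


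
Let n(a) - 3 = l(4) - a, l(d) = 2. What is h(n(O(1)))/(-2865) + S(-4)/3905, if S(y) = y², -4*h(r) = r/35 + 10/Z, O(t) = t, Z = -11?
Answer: 210299/52209850 ≈ 0.0040280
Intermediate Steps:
n(a) = 5 - a (n(a) = 3 + (2 - a) = 5 - a)
h(r) = 5/22 - r/140 (h(r) = -(r/35 + 10/(-11))/4 = -(r*(1/35) + 10*(-1/11))/4 = -(r/35 - 10/11)/4 = -(-10/11 + r/35)/4 = 5/22 - r/140)
h(n(O(1)))/(-2865) + S(-4)/3905 = (5/22 - (5 - 1*1)/140)/(-2865) + (-4)²/3905 = (5/22 - (5 - 1)/140)*(-1/2865) + 16*(1/3905) = (5/22 - 1/140*4)*(-1/2865) + 16/3905 = (5/22 - 1/35)*(-1/2865) + 16/3905 = (153/770)*(-1/2865) + 16/3905 = -51/735350 + 16/3905 = 210299/52209850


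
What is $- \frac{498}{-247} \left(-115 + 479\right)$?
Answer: $\frac{13944}{19} \approx 733.89$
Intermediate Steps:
$- \frac{498}{-247} \left(-115 + 479\right) = \left(-498\right) \left(- \frac{1}{247}\right) 364 = \frac{498}{247} \cdot 364 = \frac{13944}{19}$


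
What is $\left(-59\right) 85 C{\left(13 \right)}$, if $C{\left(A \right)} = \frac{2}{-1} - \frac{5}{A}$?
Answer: $\frac{155465}{13} \approx 11959.0$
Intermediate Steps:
$C{\left(A \right)} = -2 - \frac{5}{A}$ ($C{\left(A \right)} = 2 \left(-1\right) - \frac{5}{A} = -2 - \frac{5}{A}$)
$\left(-59\right) 85 C{\left(13 \right)} = \left(-59\right) 85 \left(-2 - \frac{5}{13}\right) = - 5015 \left(-2 - \frac{5}{13}\right) = \left(-5015\right) \left(- \frac{31}{13}\right) = \frac{155465}{13}$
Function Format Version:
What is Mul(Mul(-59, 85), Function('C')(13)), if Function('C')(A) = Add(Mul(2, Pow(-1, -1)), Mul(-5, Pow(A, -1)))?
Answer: Rational(155465, 13) ≈ 11959.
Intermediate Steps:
Function('C')(A) = Add(-2, Mul(-5, Pow(A, -1))) (Function('C')(A) = Add(Mul(2, -1), Mul(-5, Pow(A, -1))) = Add(-2, Mul(-5, Pow(A, -1))))
Mul(Mul(-59, 85), Function('C')(13)) = Mul(Mul(-59, 85), Add(-2, Mul(-5, Pow(13, -1)))) = Mul(-5015, Add(-2, Mul(-5, Rational(1, 13)))) = Mul(-5015, Add(-2, Rational(-5, 13))) = Mul(-5015, Rational(-31, 13)) = Rational(155465, 13)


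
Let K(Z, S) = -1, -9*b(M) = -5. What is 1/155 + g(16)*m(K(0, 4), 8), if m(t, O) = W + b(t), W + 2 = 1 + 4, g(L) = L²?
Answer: 1269769/1395 ≈ 910.23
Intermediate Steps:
b(M) = 5/9 (b(M) = -⅑*(-5) = 5/9)
W = 3 (W = -2 + (1 + 4) = -2 + 5 = 3)
m(t, O) = 32/9 (m(t, O) = 3 + 5/9 = 32/9)
1/155 + g(16)*m(K(0, 4), 8) = 1/155 + 16²*(32/9) = 1/155 + 256*(32/9) = 1/155 + 8192/9 = 1269769/1395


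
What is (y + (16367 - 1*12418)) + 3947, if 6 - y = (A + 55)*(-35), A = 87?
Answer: 12872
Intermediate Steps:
y = 4976 (y = 6 - (87 + 55)*(-35) = 6 - 142*(-35) = 6 - 1*(-4970) = 6 + 4970 = 4976)
(y + (16367 - 1*12418)) + 3947 = (4976 + (16367 - 1*12418)) + 3947 = (4976 + (16367 - 12418)) + 3947 = (4976 + 3949) + 3947 = 8925 + 3947 = 12872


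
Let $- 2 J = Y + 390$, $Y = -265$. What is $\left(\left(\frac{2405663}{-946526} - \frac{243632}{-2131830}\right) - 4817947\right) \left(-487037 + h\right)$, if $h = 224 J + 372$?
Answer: $\frac{486737253026957769628847}{201783252258} \approx 2.4122 \cdot 10^{12}$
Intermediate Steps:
$J = - \frac{125}{2}$ ($J = - \frac{-265 + 390}{2} = \left(- \frac{1}{2}\right) 125 = - \frac{125}{2} \approx -62.5$)
$h = -13628$ ($h = 224 \left(- \frac{125}{2}\right) + 372 = -14000 + 372 = -13628$)
$\left(\left(\frac{2405663}{-946526} - \frac{243632}{-2131830}\right) - 4817947\right) \left(-487037 + h\right) = \left(\left(\frac{2405663}{-946526} - \frac{243632}{-2131830}\right) - 4817947\right) \left(-487037 - 13628\right) = \left(\left(2405663 \left(- \frac{1}{946526}\right) - - \frac{121816}{1065915}\right) - 4817947\right) \left(-500665\right) = \left(\left(- \frac{2405663}{946526} + \frac{121816}{1065915}\right) - 4817947\right) \left(-500665\right) = \left(- \frac{2448930265429}{1008916261290} - 4817947\right) \left(-500665\right) = \left(- \frac{4860907523263637059}{1008916261290}\right) \left(-500665\right) = \frac{486737253026957769628847}{201783252258}$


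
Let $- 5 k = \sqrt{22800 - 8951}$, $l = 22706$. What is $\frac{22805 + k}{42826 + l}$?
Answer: $\frac{22805}{65532} - \frac{\sqrt{13849}}{327660} \approx 0.34764$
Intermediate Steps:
$k = - \frac{\sqrt{13849}}{5}$ ($k = - \frac{\sqrt{22800 - 8951}}{5} = - \frac{\sqrt{13849}}{5} \approx -23.536$)
$\frac{22805 + k}{42826 + l} = \frac{22805 - \frac{\sqrt{13849}}{5}}{42826 + 22706} = \frac{22805 - \frac{\sqrt{13849}}{5}}{65532} = \left(22805 - \frac{\sqrt{13849}}{5}\right) \frac{1}{65532} = \frac{22805}{65532} - \frac{\sqrt{13849}}{327660}$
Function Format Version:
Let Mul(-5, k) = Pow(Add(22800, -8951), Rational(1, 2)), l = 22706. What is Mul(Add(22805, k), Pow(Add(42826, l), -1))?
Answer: Add(Rational(22805, 65532), Mul(Rational(-1, 327660), Pow(13849, Rational(1, 2)))) ≈ 0.34764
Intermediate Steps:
k = Mul(Rational(-1, 5), Pow(13849, Rational(1, 2))) (k = Mul(Rational(-1, 5), Pow(Add(22800, -8951), Rational(1, 2))) = Mul(Rational(-1, 5), Pow(13849, Rational(1, 2))) ≈ -23.536)
Mul(Add(22805, k), Pow(Add(42826, l), -1)) = Mul(Add(22805, Mul(Rational(-1, 5), Pow(13849, Rational(1, 2)))), Pow(Add(42826, 22706), -1)) = Mul(Add(22805, Mul(Rational(-1, 5), Pow(13849, Rational(1, 2)))), Pow(65532, -1)) = Mul(Add(22805, Mul(Rational(-1, 5), Pow(13849, Rational(1, 2)))), Rational(1, 65532)) = Add(Rational(22805, 65532), Mul(Rational(-1, 327660), Pow(13849, Rational(1, 2))))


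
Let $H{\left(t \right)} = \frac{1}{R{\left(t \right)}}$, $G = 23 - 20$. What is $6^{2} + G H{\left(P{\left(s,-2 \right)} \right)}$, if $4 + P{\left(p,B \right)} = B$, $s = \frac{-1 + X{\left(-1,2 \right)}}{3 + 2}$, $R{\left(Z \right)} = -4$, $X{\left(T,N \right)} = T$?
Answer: $\frac{141}{4} \approx 35.25$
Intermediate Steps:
$s = - \frac{2}{5}$ ($s = \frac{-1 - 1}{3 + 2} = - \frac{2}{5} \approx -0.4$)
$G = 3$
$P{\left(p,B \right)} = -4 + B$
$H{\left(t \right)} = - \frac{1}{4}$ ($H{\left(t \right)} = \frac{1}{-4} = - \frac{1}{4}$)
$6^{2} + G H{\left(P{\left(s,-2 \right)} \right)} = 6^{2} + 3 \left(- \frac{1}{4}\right) = 36 - \frac{3}{4} = \frac{141}{4}$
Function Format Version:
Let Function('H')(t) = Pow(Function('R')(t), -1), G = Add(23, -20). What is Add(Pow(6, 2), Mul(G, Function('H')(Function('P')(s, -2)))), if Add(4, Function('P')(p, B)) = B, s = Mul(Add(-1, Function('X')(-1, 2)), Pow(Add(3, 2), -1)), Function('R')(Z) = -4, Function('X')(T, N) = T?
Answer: Rational(141, 4) ≈ 35.250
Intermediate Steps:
s = Rational(-2, 5) (s = Mul(Add(-1, -1), Pow(Add(3, 2), -1)) = Mul(-2, Pow(5, -1)) = Mul(-2, Rational(1, 5)) = Rational(-2, 5) ≈ -0.40000)
G = 3
Function('P')(p, B) = Add(-4, B)
Function('H')(t) = Rational(-1, 4) (Function('H')(t) = Pow(-4, -1) = Rational(-1, 4))
Add(Pow(6, 2), Mul(G, Function('H')(Function('P')(s, -2)))) = Add(Pow(6, 2), Mul(3, Rational(-1, 4))) = Add(36, Rational(-3, 4)) = Rational(141, 4)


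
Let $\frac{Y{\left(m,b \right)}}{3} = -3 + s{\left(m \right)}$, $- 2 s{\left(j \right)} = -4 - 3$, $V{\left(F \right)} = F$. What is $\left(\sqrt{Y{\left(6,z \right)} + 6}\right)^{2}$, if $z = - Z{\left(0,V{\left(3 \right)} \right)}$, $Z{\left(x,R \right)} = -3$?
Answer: $\frac{15}{2} \approx 7.5$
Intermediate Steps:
$s{\left(j \right)} = \frac{7}{2}$ ($s{\left(j \right)} = - \frac{-4 - 3}{2} = \left(- \frac{1}{2}\right) \left(-7\right) = \frac{7}{2}$)
$z = 3$ ($z = \left(-1\right) \left(-3\right) = 3$)
$Y{\left(m,b \right)} = \frac{3}{2}$ ($Y{\left(m,b \right)} = 3 \left(-3 + \frac{7}{2}\right) = 3 \cdot \frac{1}{2} = \frac{3}{2}$)
$\left(\sqrt{Y{\left(6,z \right)} + 6}\right)^{2} = \left(\sqrt{\frac{3}{2} + 6}\right)^{2} = \left(\sqrt{\frac{15}{2}}\right)^{2} = \left(\frac{\sqrt{30}}{2}\right)^{2} = \frac{15}{2}$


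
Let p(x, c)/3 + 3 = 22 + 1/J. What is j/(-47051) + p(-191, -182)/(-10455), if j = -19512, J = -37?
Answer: 2482945038/6066991195 ≈ 0.40925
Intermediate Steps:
p(x, c) = 2106/37 (p(x, c) = -9 + 3*(22 + 1/(-37)) = -9 + 3*(22 - 1/37) = -9 + 3*(813/37) = -9 + 2439/37 = 2106/37)
j/(-47051) + p(-191, -182)/(-10455) = -19512/(-47051) + (2106/37)/(-10455) = -19512*(-1/47051) + (2106/37)*(-1/10455) = 19512/47051 - 702/128945 = 2482945038/6066991195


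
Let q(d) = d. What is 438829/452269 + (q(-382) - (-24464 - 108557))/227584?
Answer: 159858967027/102929188096 ≈ 1.5531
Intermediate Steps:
438829/452269 + (q(-382) - (-24464 - 108557))/227584 = 438829/452269 + (-382 - (-24464 - 108557))/227584 = 438829*(1/452269) + (-382 - 1*(-133021))*(1/227584) = 438829/452269 + (-382 + 133021)*(1/227584) = 438829/452269 + 132639*(1/227584) = 438829/452269 + 132639/227584 = 159858967027/102929188096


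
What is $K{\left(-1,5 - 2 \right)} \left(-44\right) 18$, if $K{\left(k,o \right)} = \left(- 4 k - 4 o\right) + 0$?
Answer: $6336$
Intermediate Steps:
$K{\left(k,o \right)} = - 4 k - 4 o$
$K{\left(-1,5 - 2 \right)} \left(-44\right) 18 = \left(\left(-4\right) \left(-1\right) - 4 \left(5 - 2\right)\right) \left(-44\right) 18 = \left(4 - 4 \left(5 - 2\right)\right) \left(-44\right) 18 = \left(4 - 12\right) \left(-44\right) 18 = \left(-8\right) \left(-44\right) 18 = 352 \cdot 18 = 6336$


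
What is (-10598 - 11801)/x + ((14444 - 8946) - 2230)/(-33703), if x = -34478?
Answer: 642239393/1162012034 ≈ 0.55270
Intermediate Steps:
(-10598 - 11801)/x + ((14444 - 8946) - 2230)/(-33703) = (-10598 - 11801)/(-34478) + ((14444 - 8946) - 2230)/(-33703) = -22399*(-1/34478) + (5498 - 2230)*(-1/33703) = 22399/34478 + 3268*(-1/33703) = 22399/34478 - 3268/33703 = 642239393/1162012034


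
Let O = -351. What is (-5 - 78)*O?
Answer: 29133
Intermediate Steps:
(-5 - 78)*O = (-5 - 78)*(-351) = -83*(-351) = 29133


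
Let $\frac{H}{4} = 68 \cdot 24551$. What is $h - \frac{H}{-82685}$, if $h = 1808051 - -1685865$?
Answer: $\frac{288901122332}{82685} \approx 3.494 \cdot 10^{6}$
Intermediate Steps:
$H = 6677872$ ($H = 4 \cdot 68 \cdot 24551 = 4 \cdot 1669468 = 6677872$)
$h = 3493916$ ($h = 1808051 + 1685865 = 3493916$)
$h - \frac{H}{-82685} = 3493916 - \frac{6677872}{-82685} = 3493916 - 6677872 \left(- \frac{1}{82685}\right) = 3493916 - - \frac{6677872}{82685} = 3493916 + \frac{6677872}{82685} = \frac{288901122332}{82685}$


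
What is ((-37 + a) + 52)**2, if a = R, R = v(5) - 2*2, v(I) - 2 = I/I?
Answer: 196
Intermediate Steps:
v(I) = 3 (v(I) = 2 + I/I = 2 + 1 = 3)
R = -1 (R = 3 - 2*2 = 3 - 4 = -1)
a = -1
((-37 + a) + 52)**2 = ((-37 - 1) + 52)**2 = (-38 + 52)**2 = 14**2 = 196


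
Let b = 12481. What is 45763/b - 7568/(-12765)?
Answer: 678620903/159319965 ≈ 4.2595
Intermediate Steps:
45763/b - 7568/(-12765) = 45763/12481 - 7568/(-12765) = 45763*(1/12481) - 7568*(-1/12765) = 45763/12481 + 7568/12765 = 678620903/159319965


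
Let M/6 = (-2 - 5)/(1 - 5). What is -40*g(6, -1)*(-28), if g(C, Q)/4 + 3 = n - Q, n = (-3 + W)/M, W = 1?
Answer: -29440/3 ≈ -9813.3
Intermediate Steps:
M = 21/2 (M = 6*((-2 - 5)/(1 - 5)) = 6*(-7/(-4)) = 6*(-7*(-¼)) = 6*(7/4) = 21/2 ≈ 10.500)
n = -4/21 (n = (-3 + 1)/(21/2) = -2*2/21 = -4/21 ≈ -0.19048)
g(C, Q) = -268/21 - 4*Q (g(C, Q) = -12 + 4*(-4/21 - Q) = -12 + (-16/21 - 4*Q) = -268/21 - 4*Q)
-40*g(6, -1)*(-28) = -40*(-268/21 - 4*(-1))*(-28) = -40*(-268/21 + 4)*(-28) = -40*(-184/21)*(-28) = (7360/21)*(-28) = -29440/3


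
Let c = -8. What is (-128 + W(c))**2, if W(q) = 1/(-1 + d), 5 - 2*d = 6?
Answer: 148996/9 ≈ 16555.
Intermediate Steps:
d = -1/2 (d = 5/2 - 1/2*6 = 5/2 - 3 = -1/2 ≈ -0.50000)
W(q) = -2/3 (W(q) = 1/(-1 - 1/2) = 1/(-3/2) = -2/3)
(-128 + W(c))**2 = (-128 - 2/3)**2 = (-386/3)**2 = 148996/9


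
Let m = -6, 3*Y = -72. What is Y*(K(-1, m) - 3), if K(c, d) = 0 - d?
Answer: -72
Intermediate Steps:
Y = -24 (Y = (1/3)*(-72) = -24)
K(c, d) = -d
Y*(K(-1, m) - 3) = -24*(-1*(-6) - 3) = -24*(6 - 3) = -24*3 = -72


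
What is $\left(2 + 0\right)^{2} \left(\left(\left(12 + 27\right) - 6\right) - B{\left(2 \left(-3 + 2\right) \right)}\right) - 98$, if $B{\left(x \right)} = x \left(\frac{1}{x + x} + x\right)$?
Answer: $16$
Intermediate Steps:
$B{\left(x \right)} = x \left(x + \frac{1}{2 x}\right)$ ($B{\left(x \right)} = x \left(\frac{1}{2 x} + x\right) = x \left(x + \frac{1}{2 x}\right)$)
$\left(2 + 0\right)^{2} \left(\left(\left(12 + 27\right) - 6\right) - B{\left(2 \left(-3 + 2\right) \right)}\right) - 98 = \left(2 + 0\right)^{2} \left(\left(\left(12 + 27\right) - 6\right) - \left(\frac{1}{2} + \left(2 \left(-3 + 2\right)\right)^{2}\right)\right) - 98 = 2^{2} \left(\left(39 - 6\right) - \left(\frac{1}{2} + \left(2 \left(-1\right)\right)^{2}\right)\right) - 98 = 4 \left(33 - \left(\frac{1}{2} + \left(-2\right)^{2}\right)\right) - 98 = 4 \left(33 - \left(\frac{1}{2} + 4\right)\right) - 98 = 4 \left(33 - \frac{9}{2}\right) - 98 = 4 \cdot \frac{57}{2} - 98 = 114 - 98 = 16$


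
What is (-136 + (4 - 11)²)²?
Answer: 7569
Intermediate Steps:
(-136 + (4 - 11)²)² = (-136 + (-7)²)² = (-136 + 49)² = (-87)² = 7569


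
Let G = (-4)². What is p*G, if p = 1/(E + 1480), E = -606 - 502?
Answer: 4/93 ≈ 0.043011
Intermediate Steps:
E = -1108
G = 16
p = 1/372 (p = 1/(-1108 + 1480) = 1/372 ≈ 0.0026882)
p*G = (1/372)*16 = 4/93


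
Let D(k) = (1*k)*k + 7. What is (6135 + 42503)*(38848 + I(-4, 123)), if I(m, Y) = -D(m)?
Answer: 1888370350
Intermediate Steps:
D(k) = 7 + k² (D(k) = k*k + 7 = k² + 7 = 7 + k²)
I(m, Y) = -7 - m² (I(m, Y) = -(7 + m²) = -7 - m²)
(6135 + 42503)*(38848 + I(-4, 123)) = (6135 + 42503)*(38848 + (-7 - 1*(-4)²)) = 48638*(38848 + (-7 - 1*16)) = 48638*(38848 + (-7 - 16)) = 48638*(38848 - 23) = 48638*38825 = 1888370350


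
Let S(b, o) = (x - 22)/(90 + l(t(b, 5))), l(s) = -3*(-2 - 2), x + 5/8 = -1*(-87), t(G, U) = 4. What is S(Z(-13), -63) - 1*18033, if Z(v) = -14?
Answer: -14714413/816 ≈ -18032.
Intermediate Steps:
x = 691/8 (x = -5/8 - 1*(-87) = -5/8 + 87 = 691/8 ≈ 86.375)
l(s) = 12 (l(s) = -3*(-4) = 12)
S(b, o) = 515/816 (S(b, o) = (691/8 - 22)/(90 + 12) = (515/8)/102 = (515/8)*(1/102) = 515/816)
S(Z(-13), -63) - 1*18033 = 515/816 - 1*18033 = 515/816 - 18033 = -14714413/816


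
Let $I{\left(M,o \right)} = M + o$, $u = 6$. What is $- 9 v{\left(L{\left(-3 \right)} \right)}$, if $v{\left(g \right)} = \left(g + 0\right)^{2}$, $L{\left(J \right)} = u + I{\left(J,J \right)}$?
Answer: $0$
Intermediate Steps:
$L{\left(J \right)} = 6 + 2 J$ ($L{\left(J \right)} = 6 + \left(J + J\right) = 6 + 2 J$)
$v{\left(g \right)} = g^{2}$
$- 9 v{\left(L{\left(-3 \right)} \right)} = - 9 \left(6 + 2 \left(-3\right)\right)^{2} = - 9 \left(6 - 6\right)^{2} = - 9 \cdot 0^{2} = \left(-9\right) 0 = 0$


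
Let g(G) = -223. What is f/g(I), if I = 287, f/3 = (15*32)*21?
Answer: -30240/223 ≈ -135.61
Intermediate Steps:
f = 30240 (f = 3*((15*32)*21) = 3*(480*21) = 3*10080 = 30240)
f/g(I) = 30240/(-223) = 30240*(-1/223) = -30240/223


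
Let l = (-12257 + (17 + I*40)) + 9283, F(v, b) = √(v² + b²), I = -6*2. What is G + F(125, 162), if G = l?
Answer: -3437 + √41869 ≈ -3232.4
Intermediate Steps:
I = -12
F(v, b) = √(b² + v²)
l = -3437 (l = (-12257 + (17 - 12*40)) + 9283 = (-12257 + (17 - 480)) + 9283 = (-12257 - 463) + 9283 = -12720 + 9283 = -3437)
G = -3437
G + F(125, 162) = -3437 + √(162² + 125²) = -3437 + √(26244 + 15625) = -3437 + √41869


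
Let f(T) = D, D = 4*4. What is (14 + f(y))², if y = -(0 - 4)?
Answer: 900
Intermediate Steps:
y = 4 (y = -1*(-4) = 4)
D = 16
f(T) = 16
(14 + f(y))² = (14 + 16)² = 30² = 900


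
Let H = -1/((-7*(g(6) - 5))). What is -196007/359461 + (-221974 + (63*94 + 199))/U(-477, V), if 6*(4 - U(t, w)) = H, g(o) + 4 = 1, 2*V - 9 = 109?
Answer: -26070750667703/483475045 ≈ -53924.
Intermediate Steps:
V = 59 (V = 9/2 + (½)*109 = 9/2 + 109/2 = 59)
g(o) = -3 (g(o) = -4 + 1 = -3)
H = -1/56 (H = -1/((-7*(-3 - 5))) = -1/((-7*(-8))) = -1/56 ≈ -0.017857)
U(t, w) = 1345/336 (U(t, w) = 4 - ⅙*(-1/56) = 4 + 1/336 = 1345/336)
-196007/359461 + (-221974 + (63*94 + 199))/U(-477, V) = -196007/359461 + (-221974 + (63*94 + 199))/(1345/336) = -196007*1/359461 + (-221974 + (5922 + 199))*(336/1345) = -196007/359461 + (-221974 + 6121)*(336/1345) = -196007/359461 - 215853*336/1345 = -196007/359461 - 72526608/1345 = -26070750667703/483475045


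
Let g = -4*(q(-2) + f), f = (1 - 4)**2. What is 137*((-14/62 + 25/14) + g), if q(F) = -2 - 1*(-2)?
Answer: -2047739/434 ≈ -4718.3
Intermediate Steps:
f = 9 (f = (-3)**2 = 9)
q(F) = 0 (q(F) = -2 + 2 = 0)
g = -36 (g = -4*(0 + 9) = -4*9 = -36)
137*((-14/62 + 25/14) + g) = 137*((-14/62 + 25/14) - 36) = 137*((-14*1/62 + 25*(1/14)) - 36) = 137*((-7/31 + 25/14) - 36) = 137*(677/434 - 36) = 137*(-14947/434) = -2047739/434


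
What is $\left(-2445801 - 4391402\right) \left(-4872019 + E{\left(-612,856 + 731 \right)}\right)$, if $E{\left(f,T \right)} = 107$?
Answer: $33310251342136$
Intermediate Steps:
$\left(-2445801 - 4391402\right) \left(-4872019 + E{\left(-612,856 + 731 \right)}\right) = \left(-2445801 - 4391402\right) \left(-4872019 + 107\right) = \left(-6837203\right) \left(-4871912\right) = 33310251342136$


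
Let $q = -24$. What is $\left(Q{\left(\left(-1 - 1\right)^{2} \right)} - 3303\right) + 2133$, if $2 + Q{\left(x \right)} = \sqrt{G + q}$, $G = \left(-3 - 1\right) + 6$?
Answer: $-1172 + i \sqrt{22} \approx -1172.0 + 4.6904 i$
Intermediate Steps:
$G = 2$ ($G = -4 + 6 = 2$)
$Q{\left(x \right)} = -2 + i \sqrt{22}$ ($Q{\left(x \right)} = -2 + \sqrt{2 - 24} = -2 + \sqrt{-22} = -2 + i \sqrt{22}$)
$\left(Q{\left(\left(-1 - 1\right)^{2} \right)} - 3303\right) + 2133 = \left(\left(-2 + i \sqrt{22}\right) - 3303\right) + 2133 = \left(-3305 + i \sqrt{22}\right) + 2133 = -1172 + i \sqrt{22}$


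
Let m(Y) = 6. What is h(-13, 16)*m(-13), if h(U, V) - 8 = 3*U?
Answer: -186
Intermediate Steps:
h(U, V) = 8 + 3*U
h(-13, 16)*m(-13) = (8 + 3*(-13))*6 = (8 - 39)*6 = -31*6 = -186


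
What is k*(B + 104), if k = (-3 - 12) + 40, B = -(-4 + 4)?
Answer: 2600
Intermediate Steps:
B = 0 (B = -1*0 = 0)
k = 25 (k = -15 + 40 = 25)
k*(B + 104) = 25*(0 + 104) = 25*104 = 2600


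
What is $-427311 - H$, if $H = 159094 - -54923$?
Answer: $-641328$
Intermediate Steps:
$H = 214017$ ($H = 159094 + 54923 = 214017$)
$-427311 - H = -427311 - 214017 = -641328$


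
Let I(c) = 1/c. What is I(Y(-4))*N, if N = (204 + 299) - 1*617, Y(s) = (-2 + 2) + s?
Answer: 57/2 ≈ 28.500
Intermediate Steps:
Y(s) = s (Y(s) = 0 + s = s)
N = -114 (N = 503 - 617 = -114)
I(Y(-4))*N = -114/(-4) = -¼*(-114) = 57/2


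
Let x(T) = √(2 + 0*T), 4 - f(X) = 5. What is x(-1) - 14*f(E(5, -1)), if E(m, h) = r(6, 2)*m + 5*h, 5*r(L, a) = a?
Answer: 14 + √2 ≈ 15.414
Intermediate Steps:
r(L, a) = a/5
E(m, h) = 5*h + 2*m/5 (E(m, h) = ((⅕)*2)*m + 5*h = 2*m/5 + 5*h = 5*h + 2*m/5)
f(X) = -1 (f(X) = 4 - 1*5 = 4 - 5 = -1)
x(T) = √2 (x(T) = √(2 + 0) = √2)
x(-1) - 14*f(E(5, -1)) = √2 - 14*(-1) = √2 + 14 = 14 + √2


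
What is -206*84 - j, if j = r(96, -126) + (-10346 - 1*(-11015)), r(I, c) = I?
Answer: -18069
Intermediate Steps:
j = 765 (j = 96 + (-10346 - 1*(-11015)) = 96 + (-10346 + 11015) = 96 + 669 = 765)
-206*84 - j = -206*84 - 1*765 = -17304 - 765 = -18069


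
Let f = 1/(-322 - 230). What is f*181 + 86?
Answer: 47291/552 ≈ 85.672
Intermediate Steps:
f = -1/552 (f = 1/(-552) = -1/552 ≈ -0.0018116)
f*181 + 86 = -1/552*181 + 86 = -181/552 + 86 = 47291/552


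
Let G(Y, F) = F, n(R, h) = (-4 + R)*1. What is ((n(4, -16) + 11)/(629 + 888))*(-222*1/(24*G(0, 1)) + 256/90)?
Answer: -12683/273060 ≈ -0.046448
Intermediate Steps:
n(R, h) = -4 + R
((n(4, -16) + 11)/(629 + 888))*(-222*1/(24*G(0, 1)) + 256/90) = (((-4 + 4) + 11)/(629 + 888))*(-222/((6*1)*4) + 256/90) = ((0 + 11)/1517)*(-222/(6*4) + 256*(1/90)) = (11*(1/1517))*(-222/24 + 128/45) = 11*(-222*1/24 + 128/45)/1517 = 11*(-37/4 + 128/45)/1517 = (11/1517)*(-1153/180) = -12683/273060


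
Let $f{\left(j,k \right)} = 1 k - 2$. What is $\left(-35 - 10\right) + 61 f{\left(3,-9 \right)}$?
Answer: $-716$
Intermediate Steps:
$f{\left(j,k \right)} = -2 + k$ ($f{\left(j,k \right)} = k - 2 = -2 + k$)
$\left(-35 - 10\right) + 61 f{\left(3,-9 \right)} = \left(-35 - 10\right) + 61 \left(-2 - 9\right) = \left(-35 - 10\right) + 61 \left(-11\right) = -45 - 671 = -716$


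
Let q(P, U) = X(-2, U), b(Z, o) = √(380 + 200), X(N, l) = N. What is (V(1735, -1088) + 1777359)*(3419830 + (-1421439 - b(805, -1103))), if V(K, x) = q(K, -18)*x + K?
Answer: 3559673936570 - 3562540*√145 ≈ 3.5596e+12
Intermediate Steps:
b(Z, o) = 2*√145 (b(Z, o) = √580 = 2*√145)
q(P, U) = -2
V(K, x) = K - 2*x (V(K, x) = -2*x + K = K - 2*x)
(V(1735, -1088) + 1777359)*(3419830 + (-1421439 - b(805, -1103))) = ((1735 - 2*(-1088)) + 1777359)*(3419830 + (-1421439 - 2*√145)) = ((1735 + 2176) + 1777359)*(3419830 + (-1421439 - 2*√145)) = (3911 + 1777359)*(1998391 - 2*√145) = 1781270*(1998391 - 2*√145) = 3559673936570 - 3562540*√145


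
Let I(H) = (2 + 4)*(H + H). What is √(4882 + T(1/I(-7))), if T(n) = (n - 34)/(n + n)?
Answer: √25242/2 ≈ 79.439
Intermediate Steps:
I(H) = 12*H (I(H) = 6*(2*H) = 12*H)
T(n) = (-34 + n)/(2*n) (T(n) = (-34 + n)/((2*n)) = (-34 + n)*(1/(2*n)) = (-34 + n)/(2*n))
√(4882 + T(1/I(-7))) = √(4882 + (-34 + 1/(12*(-7)))/(2*(1/(12*(-7))))) = √(4882 + (-34 + 1/(-84))/(2*(1/(-84)))) = √(4882 + (-34 - 1/84)/(2*(-1/84))) = √(4882 + (½)*(-84)*(-2857/84)) = √(4882 + 2857/2) = √(12621/2) = √25242/2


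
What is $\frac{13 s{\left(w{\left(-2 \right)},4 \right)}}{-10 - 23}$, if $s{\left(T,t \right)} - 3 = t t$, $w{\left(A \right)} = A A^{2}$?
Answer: $- \frac{247}{33} \approx -7.4848$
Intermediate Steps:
$w{\left(A \right)} = A^{3}$
$s{\left(T,t \right)} = 3 + t^{2}$ ($s{\left(T,t \right)} = 3 + t t = 3 + t^{2}$)
$\frac{13 s{\left(w{\left(-2 \right)},4 \right)}}{-10 - 23} = \frac{13 \left(3 + 4^{2}\right)}{-10 - 23} = \frac{13 \left(3 + 16\right)}{-33} = 13 \cdot 19 \left(- \frac{1}{33}\right) = 247 \left(- \frac{1}{33}\right) = - \frac{247}{33}$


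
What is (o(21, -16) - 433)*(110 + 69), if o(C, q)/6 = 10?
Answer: -66767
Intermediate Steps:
o(C, q) = 60 (o(C, q) = 6*10 = 60)
(o(21, -16) - 433)*(110 + 69) = (60 - 433)*(110 + 69) = -373*179 = -66767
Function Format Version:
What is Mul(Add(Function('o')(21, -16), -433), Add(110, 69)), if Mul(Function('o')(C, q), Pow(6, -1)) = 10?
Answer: -66767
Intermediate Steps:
Function('o')(C, q) = 60 (Function('o')(C, q) = Mul(6, 10) = 60)
Mul(Add(Function('o')(21, -16), -433), Add(110, 69)) = Mul(Add(60, -433), Add(110, 69)) = Mul(-373, 179) = -66767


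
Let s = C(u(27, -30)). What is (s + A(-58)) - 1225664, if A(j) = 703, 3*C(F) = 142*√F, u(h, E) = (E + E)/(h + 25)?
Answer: -1224961 + 142*I*√195/39 ≈ -1.225e+6 + 50.844*I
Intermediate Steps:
u(h, E) = 2*E/(25 + h) (u(h, E) = (2*E)/(25 + h) = 2*E/(25 + h))
C(F) = 142*√F/3 (C(F) = (142*√F)/3 = 142*√F/3)
s = 142*I*√195/39 (s = 142*√(2*(-30)/(25 + 27))/3 = 142*√(2*(-30)/52)/3 = 142*√(2*(-30)*(1/52))/3 = 142*√(-15/13)/3 = 142*(I*√195/13)/3 = 142*I*√195/39 ≈ 50.844*I)
(s + A(-58)) - 1225664 = (142*I*√195/39 + 703) - 1225664 = (703 + 142*I*√195/39) - 1225664 = -1224961 + 142*I*√195/39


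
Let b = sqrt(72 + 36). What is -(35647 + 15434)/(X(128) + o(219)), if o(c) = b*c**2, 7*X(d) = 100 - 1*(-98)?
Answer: 1311079/225425236332 - 4446107267*sqrt(3)/75141745444 ≈ -0.10248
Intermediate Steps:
X(d) = 198/7 (X(d) = (100 - 1*(-98))/7 = (100 + 98)/7 = (1/7)*198 = 198/7)
b = 6*sqrt(3) (b = sqrt(108) = 6*sqrt(3) ≈ 10.392)
o(c) = 6*sqrt(3)*c**2 (o(c) = (6*sqrt(3))*c**2 = 6*sqrt(3)*c**2)
-(35647 + 15434)/(X(128) + o(219)) = -(35647 + 15434)/(198/7 + 6*sqrt(3)*219**2) = -51081/(198/7 + 6*sqrt(3)*47961) = -51081/(198/7 + 287766*sqrt(3))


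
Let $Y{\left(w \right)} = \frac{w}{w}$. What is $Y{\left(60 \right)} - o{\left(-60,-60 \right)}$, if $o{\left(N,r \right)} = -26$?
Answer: $27$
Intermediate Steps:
$Y{\left(w \right)} = 1$
$Y{\left(60 \right)} - o{\left(-60,-60 \right)} = 1 - -26 = 1 + 26 = 27$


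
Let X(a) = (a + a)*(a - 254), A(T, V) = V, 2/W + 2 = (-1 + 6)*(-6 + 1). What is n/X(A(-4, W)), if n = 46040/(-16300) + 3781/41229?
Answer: -826448787/11383072400 ≈ -0.072603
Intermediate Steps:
W = -2/27 (W = 2/(-2 + (-1 + 6)*(-6 + 1)) = 2/(-2 + 5*(-5)) = 2/(-2 - 25) = 2/(-27) = 2*(-1/27) = -2/27 ≈ -0.074074)
X(a) = 2*a*(-254 + a) (X(a) = (2*a)*(-254 + a) = 2*a*(-254 + a))
n = -91827643/33601635 (n = 46040*(-1/16300) + 3781*(1/41229) = -2302/815 + 3781/41229 = -91827643/33601635 ≈ -2.7328)
n/X(A(-4, W)) = -91827643*(-27/(4*(-254 - 2/27)))/33601635 = -91827643/(33601635*(2*(-2/27)*(-6860/27))) = -91827643/(33601635*27440/729) = -91827643/33601635*729/27440 = -826448787/11383072400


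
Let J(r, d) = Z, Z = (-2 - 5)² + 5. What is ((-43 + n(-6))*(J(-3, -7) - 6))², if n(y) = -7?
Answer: 5760000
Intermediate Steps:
Z = 54 (Z = (-7)² + 5 = 49 + 5 = 54)
J(r, d) = 54
((-43 + n(-6))*(J(-3, -7) - 6))² = ((-43 - 7)*(54 - 6))² = (-50*48)² = (-2400)² = 5760000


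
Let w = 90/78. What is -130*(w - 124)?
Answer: 15970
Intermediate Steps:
w = 15/13 (w = 90*(1/78) = 15/13 ≈ 1.1538)
-130*(w - 124) = -130*(15/13 - 124) = -130*(-1597/13) = 15970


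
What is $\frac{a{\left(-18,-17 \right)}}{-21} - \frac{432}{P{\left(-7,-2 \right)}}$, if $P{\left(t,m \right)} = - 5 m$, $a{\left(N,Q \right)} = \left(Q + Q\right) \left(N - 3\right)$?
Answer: $- \frac{386}{5} \approx -77.2$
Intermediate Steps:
$a{\left(N,Q \right)} = 2 Q \left(-3 + N\right)$
$\frac{a{\left(-18,-17 \right)}}{-21} - \frac{432}{P{\left(-7,-2 \right)}} = \frac{2 \left(-17\right) \left(-3 - 18\right)}{-21} - \frac{432}{\left(-5\right) \left(-2\right)} = 2 \left(-17\right) \left(-21\right) \left(- \frac{1}{21}\right) - \frac{432}{10} = 714 \left(- \frac{1}{21}\right) - \frac{216}{5} = -34 - \frac{216}{5} = - \frac{386}{5}$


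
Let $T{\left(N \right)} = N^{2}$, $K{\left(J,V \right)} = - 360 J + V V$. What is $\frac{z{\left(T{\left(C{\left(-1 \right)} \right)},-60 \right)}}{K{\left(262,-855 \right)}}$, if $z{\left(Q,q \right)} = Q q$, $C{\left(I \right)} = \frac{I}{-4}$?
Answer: $- \frac{1}{169788} \approx -5.8897 \cdot 10^{-6}$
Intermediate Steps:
$C{\left(I \right)} = - \frac{I}{4}$ ($C{\left(I \right)} = I \left(- \frac{1}{4}\right) = - \frac{I}{4}$)
$K{\left(J,V \right)} = V^{2} - 360 J$ ($K{\left(J,V \right)} = - 360 J + V^{2} = V^{2} - 360 J$)
$\frac{z{\left(T{\left(C{\left(-1 \right)} \right)},-60 \right)}}{K{\left(262,-855 \right)}} = \frac{\left(\left(- \frac{1}{4}\right) \left(-1\right)\right)^{2} \left(-60\right)}{\left(-855\right)^{2} - 94320} = \frac{\left(\frac{1}{4}\right)^{2} \left(-60\right)}{731025 - 94320} = \frac{\frac{1}{16} \left(-60\right)}{636705} = \left(- \frac{15}{4}\right) \frac{1}{636705} = - \frac{1}{169788}$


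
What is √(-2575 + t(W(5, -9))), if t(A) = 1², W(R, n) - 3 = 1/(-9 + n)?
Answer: 3*I*√286 ≈ 50.735*I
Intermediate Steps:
W(R, n) = 3 + 1/(-9 + n)
t(A) = 1
√(-2575 + t(W(5, -9))) = √(-2575 + 1) = √(-2574) = 3*I*√286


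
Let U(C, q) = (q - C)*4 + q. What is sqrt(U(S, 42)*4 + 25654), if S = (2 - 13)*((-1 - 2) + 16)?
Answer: 3*sqrt(3198) ≈ 169.65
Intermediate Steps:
S = -143 (S = -11*(-3 + 16) = -11*13 = -143)
U(C, q) = -4*C + 5*q (U(C, q) = (-4*C + 4*q) + q = -4*C + 5*q)
sqrt(U(S, 42)*4 + 25654) = sqrt((-4*(-143) + 5*42)*4 + 25654) = sqrt((572 + 210)*4 + 25654) = sqrt(782*4 + 25654) = sqrt(3128 + 25654) = sqrt(28782) = 3*sqrt(3198)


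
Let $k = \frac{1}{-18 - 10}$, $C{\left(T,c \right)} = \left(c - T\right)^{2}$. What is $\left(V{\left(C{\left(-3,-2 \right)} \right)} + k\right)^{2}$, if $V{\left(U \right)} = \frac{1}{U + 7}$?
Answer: $\frac{25}{3136} \approx 0.0079719$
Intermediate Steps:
$k = - \frac{1}{28}$ ($k = \frac{1}{-28} = - \frac{1}{28} \approx -0.035714$)
$V{\left(U \right)} = \frac{1}{7 + U}$
$\left(V{\left(C{\left(-3,-2 \right)} \right)} + k\right)^{2} = \left(\frac{1}{7 + \left(-3 - -2\right)^{2}} - \frac{1}{28}\right)^{2} = \left(\frac{1}{7 + \left(-3 + 2\right)^{2}} - \frac{1}{28}\right)^{2} = \left(\frac{1}{7 + \left(-1\right)^{2}} - \frac{1}{28}\right)^{2} = \left(\frac{1}{7 + 1} - \frac{1}{28}\right)^{2} = \left(\frac{1}{8} - \frac{1}{28}\right)^{2} = \left(\frac{5}{56}\right)^{2} = \frac{25}{3136}$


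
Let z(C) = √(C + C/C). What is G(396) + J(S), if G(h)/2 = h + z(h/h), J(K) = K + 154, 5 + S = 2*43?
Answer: 1027 + 2*√2 ≈ 1029.8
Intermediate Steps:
S = 81 (S = -5 + 2*43 = -5 + 86 = 81)
z(C) = √(1 + C) (z(C) = √(C + 1) = √(1 + C))
J(K) = 154 + K
G(h) = 2*h + 2*√2 (G(h) = 2*(h + √(1 + h/h)) = 2*(h + √(1 + 1)) = 2*(h + √2) = 2*h + 2*√2)
G(396) + J(S) = (2*396 + 2*√2) + (154 + 81) = (792 + 2*√2) + 235 = 1027 + 2*√2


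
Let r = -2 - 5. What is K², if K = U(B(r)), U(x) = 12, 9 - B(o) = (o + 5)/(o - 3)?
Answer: 144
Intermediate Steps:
r = -7
B(o) = 9 - (5 + o)/(-3 + o) (B(o) = 9 - (o + 5)/(o - 3) = 9 - (5 + o)/(-3 + o))
K = 12
K² = 12² = 144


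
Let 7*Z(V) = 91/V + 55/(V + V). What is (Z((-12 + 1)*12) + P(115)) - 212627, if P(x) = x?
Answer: -130907471/616 ≈ -2.1251e+5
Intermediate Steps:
Z(V) = 237/(14*V) (Z(V) = (91/V + 55/(V + V))/7 = (91/V + 55/((2*V)))/7 = (91/V + 55*(1/(2*V)))/7 = (91/V + 55/(2*V))/7 = (237/(2*V))/7 = 237/(14*V))
(Z((-12 + 1)*12) + P(115)) - 212627 = (237/(14*(((-12 + 1)*12))) + 115) - 212627 = (237/(14*((-11*12))) + 115) - 212627 = ((237/14)/(-132) + 115) - 212627 = ((237/14)*(-1/132) + 115) - 212627 = (-79/616 + 115) - 212627 = 70761/616 - 212627 = -130907471/616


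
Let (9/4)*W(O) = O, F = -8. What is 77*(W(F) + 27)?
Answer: 16247/9 ≈ 1805.2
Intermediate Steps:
W(O) = 4*O/9
77*(W(F) + 27) = 77*((4/9)*(-8) + 27) = 77*(-32/9 + 27) = 77*(211/9) = 16247/9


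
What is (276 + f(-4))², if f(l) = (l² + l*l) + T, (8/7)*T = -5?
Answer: 5900041/64 ≈ 92188.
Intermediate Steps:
T = -35/8 (T = (7/8)*(-5) = -35/8 ≈ -4.3750)
f(l) = -35/8 + 2*l² (f(l) = (l² + l*l) - 35/8 = (l² + l²) - 35/8 = 2*l² - 35/8 = -35/8 + 2*l²)
(276 + f(-4))² = (276 + (-35/8 + 2*(-4)²))² = (276 + (-35/8 + 2*16))² = (276 + (-35/8 + 32))² = (276 + 221/8)² = (2429/8)² = 5900041/64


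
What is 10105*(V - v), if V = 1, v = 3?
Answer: -20210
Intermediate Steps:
10105*(V - v) = 10105*(1 - 1*3) = 10105*(1 - 3) = 10105*(-2) = -20210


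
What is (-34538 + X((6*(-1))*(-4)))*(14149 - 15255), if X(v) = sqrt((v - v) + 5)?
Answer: 38199028 - 1106*sqrt(5) ≈ 3.8197e+7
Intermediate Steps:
X(v) = sqrt(5) (X(v) = sqrt(0 + 5) = sqrt(5))
(-34538 + X((6*(-1))*(-4)))*(14149 - 15255) = (-34538 + sqrt(5))*(14149 - 15255) = (-34538 + sqrt(5))*(-1106) = 38199028 - 1106*sqrt(5)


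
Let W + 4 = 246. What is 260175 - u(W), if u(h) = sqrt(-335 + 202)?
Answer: 260175 - I*sqrt(133) ≈ 2.6018e+5 - 11.533*I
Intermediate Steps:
W = 242 (W = -4 + 246 = 242)
u(h) = I*sqrt(133) (u(h) = sqrt(-133) = I*sqrt(133))
260175 - u(W) = 260175 - I*sqrt(133)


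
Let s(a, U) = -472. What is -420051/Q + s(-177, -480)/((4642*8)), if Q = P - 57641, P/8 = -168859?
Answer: 1866774475/6538317346 ≈ 0.28551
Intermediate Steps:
P = -1350872 (P = 8*(-168859) = -1350872)
Q = -1408513 (Q = -1350872 - 57641 = -1408513)
-420051/Q + s(-177, -480)/((4642*8)) = -420051/(-1408513) - 472/(4642*8) = -420051*(-1/1408513) - 472/37136 = 420051/1408513 - 472*1/37136 = 420051/1408513 - 59/4642 = 1866774475/6538317346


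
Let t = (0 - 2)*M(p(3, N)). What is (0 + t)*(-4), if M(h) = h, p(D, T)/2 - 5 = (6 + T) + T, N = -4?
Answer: 48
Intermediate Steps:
p(D, T) = 22 + 4*T (p(D, T) = 10 + 2*((6 + T) + T) = 10 + 2*(6 + 2*T) = 10 + (12 + 4*T) = 22 + 4*T)
t = -12 (t = (0 - 2)*(22 + 4*(-4)) = -2*(22 - 16) = -2*6 = -12)
(0 + t)*(-4) = (0 - 12)*(-4) = -12*(-4) = 48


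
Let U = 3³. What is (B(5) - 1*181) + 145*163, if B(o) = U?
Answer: 23481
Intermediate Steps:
U = 27
B(o) = 27
(B(5) - 1*181) + 145*163 = (27 - 1*181) + 145*163 = (27 - 181) + 23635 = -154 + 23635 = 23481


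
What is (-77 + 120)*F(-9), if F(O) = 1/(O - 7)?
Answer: -43/16 ≈ -2.6875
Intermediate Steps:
F(O) = 1/(-7 + O)
(-77 + 120)*F(-9) = (-77 + 120)/(-7 - 9) = 43/(-16) = 43*(-1/16) = -43/16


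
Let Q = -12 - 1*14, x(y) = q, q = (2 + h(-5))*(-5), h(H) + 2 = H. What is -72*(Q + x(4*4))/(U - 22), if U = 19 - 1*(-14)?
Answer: 72/11 ≈ 6.5455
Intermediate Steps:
h(H) = -2 + H
q = 25 (q = (2 + (-2 - 5))*(-5) = (2 - 7)*(-5) = -5*(-5) = 25)
U = 33 (U = 19 + 14 = 33)
x(y) = 25
Q = -26 (Q = -12 - 14 = -26)
-72*(Q + x(4*4))/(U - 22) = -72*(-26 + 25)/(33 - 22) = -(-72)/11 = -72*(-1/11) = 72/11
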